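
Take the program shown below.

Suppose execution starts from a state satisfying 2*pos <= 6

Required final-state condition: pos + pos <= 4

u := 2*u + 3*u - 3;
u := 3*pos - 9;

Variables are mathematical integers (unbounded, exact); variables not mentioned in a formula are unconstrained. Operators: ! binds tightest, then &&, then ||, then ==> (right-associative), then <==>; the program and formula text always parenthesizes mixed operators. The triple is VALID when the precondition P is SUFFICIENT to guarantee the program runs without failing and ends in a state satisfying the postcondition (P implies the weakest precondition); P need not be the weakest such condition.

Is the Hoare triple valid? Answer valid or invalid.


Working backward. After the program, the postcondition pos + pos <= 4 must hold; in canonical form it is 2*pos <= 4.
Before u := 3*pos - 9: 2*pos <= 4
Before u := 2*u + 3*u - 3: 2*pos <= 4
The weakest precondition is 2*pos <= 4.
Check whether 2*pos <= 6 implies it.
Countermodel: at the initial state pos = 3, the precondition holds but the weakest precondition fails.
Answer: invalid


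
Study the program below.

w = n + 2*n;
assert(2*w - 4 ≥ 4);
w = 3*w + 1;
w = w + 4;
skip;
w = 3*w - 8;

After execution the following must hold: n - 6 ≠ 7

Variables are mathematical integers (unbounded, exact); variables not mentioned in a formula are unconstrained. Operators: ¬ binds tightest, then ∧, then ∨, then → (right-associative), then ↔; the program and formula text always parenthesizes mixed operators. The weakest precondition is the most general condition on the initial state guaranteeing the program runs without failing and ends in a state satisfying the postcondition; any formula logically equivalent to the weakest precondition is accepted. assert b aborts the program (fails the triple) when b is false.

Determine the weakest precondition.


Working backward. After the program, the postcondition n - 6 ≠ 7 must hold; in canonical form it is n ≠ 13.
Before w := 3*w - 8: n ≠ 13
Before skip: n ≠ 13
Before w := w + 4: n ≠ 13
Before w := 3*w + 1: n ≠ 13
Before assert 2*w - 4 ≥ 4: 2*w ≥ 8 ∧ n ≠ 13
Before w := n + 2*n: 6*n ≥ 8 ∧ n ≠ 13
Answer: WP = 6*n ≥ 8 ∧ n ≠ 13


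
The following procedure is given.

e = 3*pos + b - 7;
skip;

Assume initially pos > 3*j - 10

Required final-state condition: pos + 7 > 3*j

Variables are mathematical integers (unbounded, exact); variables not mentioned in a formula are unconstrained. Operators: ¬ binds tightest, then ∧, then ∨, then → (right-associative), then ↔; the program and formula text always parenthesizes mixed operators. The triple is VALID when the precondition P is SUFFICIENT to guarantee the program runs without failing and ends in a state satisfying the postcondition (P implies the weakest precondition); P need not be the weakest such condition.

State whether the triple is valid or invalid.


Working backward. After the program, the postcondition pos + 7 > 3*j must hold; in canonical form it is pos > 3*j - 7.
Before skip: pos > 3*j - 7
Before e := 3*pos + b - 7: pos > 3*j - 7
The weakest precondition is pos > 3*j - 7.
Check whether pos > 3*j - 10 implies it.
Countermodel: at the initial state j = 0, pos = -7, the precondition holds but the weakest precondition fails.
Answer: invalid


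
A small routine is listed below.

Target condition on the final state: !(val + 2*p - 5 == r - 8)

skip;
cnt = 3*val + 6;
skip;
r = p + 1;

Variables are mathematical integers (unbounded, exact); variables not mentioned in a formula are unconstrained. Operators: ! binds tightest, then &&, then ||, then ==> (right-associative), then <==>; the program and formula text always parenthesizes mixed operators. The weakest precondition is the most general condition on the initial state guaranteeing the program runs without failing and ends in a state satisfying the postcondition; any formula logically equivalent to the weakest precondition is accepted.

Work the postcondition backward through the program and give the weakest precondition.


Working backward. After the program, the postcondition !(val + 2*p - 5 == r - 8) must hold; in canonical form it is !(2*p + val == r - 3).
Before r := p + 1: !(p + val == -2)
Before skip: !(p + val == -2)
Before cnt := 3*val + 6: !(p + val == -2)
Before skip: !(p + val == -2)
Answer: WP = !(p + val == -2)


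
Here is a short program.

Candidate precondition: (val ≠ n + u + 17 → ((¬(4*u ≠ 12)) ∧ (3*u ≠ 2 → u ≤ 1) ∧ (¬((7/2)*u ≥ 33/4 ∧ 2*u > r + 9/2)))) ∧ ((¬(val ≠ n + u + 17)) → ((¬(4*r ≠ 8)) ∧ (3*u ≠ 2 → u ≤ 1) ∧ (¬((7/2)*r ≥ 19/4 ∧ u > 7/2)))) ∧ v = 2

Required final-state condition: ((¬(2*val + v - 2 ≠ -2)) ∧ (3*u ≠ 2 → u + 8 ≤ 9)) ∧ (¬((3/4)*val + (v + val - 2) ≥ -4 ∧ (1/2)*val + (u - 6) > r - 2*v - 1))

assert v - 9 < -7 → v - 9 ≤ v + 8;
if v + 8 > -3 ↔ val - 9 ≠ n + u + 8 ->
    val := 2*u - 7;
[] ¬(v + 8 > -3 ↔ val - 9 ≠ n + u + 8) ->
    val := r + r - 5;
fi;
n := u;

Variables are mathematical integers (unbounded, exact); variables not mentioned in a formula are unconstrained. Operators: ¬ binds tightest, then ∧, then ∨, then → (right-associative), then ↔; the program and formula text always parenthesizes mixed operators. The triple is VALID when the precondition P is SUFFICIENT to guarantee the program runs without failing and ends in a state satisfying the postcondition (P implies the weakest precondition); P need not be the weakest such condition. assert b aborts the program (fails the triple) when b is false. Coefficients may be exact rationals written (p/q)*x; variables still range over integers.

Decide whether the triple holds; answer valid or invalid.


Working backward. After the program, the postcondition ((¬(2*val + v - 2 ≠ -2)) ∧ (3*u ≠ 2 → u + 8 ≤ 9)) ∧ (¬((3/4)*val + (v + val - 2) ≥ -4 ∧ (1/2)*val + (u - 6) > r - 2*v - 1)) must hold; in canonical form it is (¬(v + 2*val ≠ 0)) ∧ (3*u ≠ 2 → u ≤ 1) ∧ (¬(v + (7/4)*val ≥ -2 ∧ u + 2*v + (1/2)*val > r + 5)).
Before n := u: (¬(v + 2*val ≠ 0)) ∧ (3*u ≠ 2 → u ≤ 1) ∧ (¬(v + (7/4)*val ≥ -2 ∧ u + 2*v + (1/2)*val > r + 5))
Then branch requires (¬(4*u + v ≠ 14)) ∧ (3*u ≠ 2 → u ≤ 1) ∧ (¬((7/2)*u + v ≥ 41/4 ∧ 2*u + 2*v > r + 17/2)); else branch requires (¬(4*r + v ≠ 10)) ∧ (3*u ≠ 2 → u ≤ 1) ∧ (¬((7/2)*r + v ≥ 27/4 ∧ u + 2*v > 15/2)).
Before the if: ((v > -11 ↔ val ≠ n + u + 17) → ((¬(4*u + v ≠ 14)) ∧ (3*u ≠ 2 → u ≤ 1) ∧ (¬((7/2)*u + v ≥ 41/4 ∧ 2*u + 2*v > r + 17/2)))) ∧ ((¬(v > -11 ↔ val ≠ n + u + 17)) → ((¬(4*r + v ≠ 10)) ∧ (3*u ≠ 2 → u ≤ 1) ∧ (¬((7/2)*r + v ≥ 27/4 ∧ u + 2*v > 15/2))))
Before assert v - 9 < -7 → v - 9 ≤ v + 8: ((v > -11 ↔ val ≠ n + u + 17) → ((¬(4*u + v ≠ 14)) ∧ (3*u ≠ 2 → u ≤ 1) ∧ (¬((7/2)*u + v ≥ 41/4 ∧ 2*u + 2*v > r + 17/2)))) ∧ ((¬(v > -11 ↔ val ≠ n + u + 17)) → ((¬(4*r + v ≠ 10)) ∧ (3*u ≠ 2 → u ≤ 1) ∧ (¬((7/2)*r + v ≥ 27/4 ∧ u + 2*v > 15/2))))
The weakest precondition is ((v > -11 ↔ val ≠ n + u + 17) → ((¬(4*u + v ≠ 14)) ∧ (3*u ≠ 2 → u ≤ 1) ∧ (¬((7/2)*u + v ≥ 41/4 ∧ 2*u + 2*v > r + 17/2)))) ∧ ((¬(v > -11 ↔ val ≠ n + u + 17)) → ((¬(4*r + v ≠ 10)) ∧ (3*u ≠ 2 → u ≤ 1) ∧ (¬((7/2)*r + v ≥ 27/4 ∧ u + 2*v > 15/2)))).
Check whether (val ≠ n + u + 17 → ((¬(4*u ≠ 12)) ∧ (3*u ≠ 2 → u ≤ 1) ∧ (¬((7/2)*u ≥ 33/4 ∧ 2*u > r + 9/2)))) ∧ ((¬(val ≠ n + u + 17)) → ((¬(4*r ≠ 8)) ∧ (3*u ≠ 2 → u ≤ 1) ∧ (¬((7/2)*r ≥ 19/4 ∧ u > 7/2)))) ∧ v = 2 implies it.
Every state satisfying the precondition satisfies the weakest precondition: the implication holds.
Answer: valid


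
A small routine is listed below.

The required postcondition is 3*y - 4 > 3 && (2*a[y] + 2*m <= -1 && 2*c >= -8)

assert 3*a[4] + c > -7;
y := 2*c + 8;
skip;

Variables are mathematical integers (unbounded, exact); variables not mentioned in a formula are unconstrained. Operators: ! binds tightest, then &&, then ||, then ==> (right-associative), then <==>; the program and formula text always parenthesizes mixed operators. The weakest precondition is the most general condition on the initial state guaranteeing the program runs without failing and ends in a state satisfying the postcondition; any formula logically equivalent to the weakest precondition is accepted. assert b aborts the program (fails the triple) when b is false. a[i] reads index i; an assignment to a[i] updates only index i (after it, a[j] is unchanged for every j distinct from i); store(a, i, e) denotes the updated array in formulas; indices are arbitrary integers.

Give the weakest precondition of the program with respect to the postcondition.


Working backward. After the program, the postcondition 3*y - 4 > 3 && (2*a[y] + 2*m <= -1 && 2*c >= -8) must hold; in canonical form it is 3*y > 7 && 2*a[y] + 2*m <= -1 && 2*c >= -8.
Before skip: 3*y > 7 && 2*a[y] + 2*m <= -1 && 2*c >= -8
Before y := 2*c + 8: 6*c > -17 && 2*a[2*c + 8] + 2*m <= -1 && 2*c >= -8
Before assert 3*a[4] + c > -7: 3*a[4] + c > -7 && 6*c > -17 && 2*a[2*c + 8] + 2*m <= -1 && 2*c >= -8
Answer: WP = 3*a[4] + c > -7 && 6*c > -17 && 2*a[2*c + 8] + 2*m <= -1 && 2*c >= -8


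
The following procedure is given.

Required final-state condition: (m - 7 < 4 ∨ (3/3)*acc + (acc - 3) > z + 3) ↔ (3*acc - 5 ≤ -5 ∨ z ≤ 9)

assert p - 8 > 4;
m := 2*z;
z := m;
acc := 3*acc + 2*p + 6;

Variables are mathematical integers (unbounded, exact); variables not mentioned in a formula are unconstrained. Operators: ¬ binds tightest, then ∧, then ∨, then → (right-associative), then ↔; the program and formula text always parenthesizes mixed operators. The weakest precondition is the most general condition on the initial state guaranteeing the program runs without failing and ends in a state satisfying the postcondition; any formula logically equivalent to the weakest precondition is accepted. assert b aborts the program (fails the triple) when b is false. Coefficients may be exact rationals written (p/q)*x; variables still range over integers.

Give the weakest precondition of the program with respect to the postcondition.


Working backward. After the program, the postcondition (m - 7 < 4 ∨ (3/3)*acc + (acc - 3) > z + 3) ↔ (3*acc - 5 ≤ -5 ∨ z ≤ 9) must hold; in canonical form it is (m < 11 ∨ 2*acc > z + 6) ↔ (3*acc ≤ 0 ∨ z ≤ 9).
Before acc := 3*acc + 2*p + 6: (m < 11 ∨ 6*acc + 4*p > z - 6) ↔ (9*acc + 6*p ≤ -18 ∨ z ≤ 9)
Before z := m: (m < 11 ∨ 6*acc + 4*p > m - 6) ↔ (9*acc + 6*p ≤ -18 ∨ m ≤ 9)
Before m := 2*z: (2*z < 11 ∨ 6*acc + 4*p > 2*z - 6) ↔ (9*acc + 6*p ≤ -18 ∨ 2*z ≤ 9)
Before assert p - 8 > 4: p > 12 ∧ ((2*z < 11 ∨ 6*acc + 4*p > 2*z - 6) ↔ (9*acc + 6*p ≤ -18 ∨ 2*z ≤ 9))
Answer: WP = p > 12 ∧ ((2*z < 11 ∨ 6*acc + 4*p > 2*z - 6) ↔ (9*acc + 6*p ≤ -18 ∨ 2*z ≤ 9))


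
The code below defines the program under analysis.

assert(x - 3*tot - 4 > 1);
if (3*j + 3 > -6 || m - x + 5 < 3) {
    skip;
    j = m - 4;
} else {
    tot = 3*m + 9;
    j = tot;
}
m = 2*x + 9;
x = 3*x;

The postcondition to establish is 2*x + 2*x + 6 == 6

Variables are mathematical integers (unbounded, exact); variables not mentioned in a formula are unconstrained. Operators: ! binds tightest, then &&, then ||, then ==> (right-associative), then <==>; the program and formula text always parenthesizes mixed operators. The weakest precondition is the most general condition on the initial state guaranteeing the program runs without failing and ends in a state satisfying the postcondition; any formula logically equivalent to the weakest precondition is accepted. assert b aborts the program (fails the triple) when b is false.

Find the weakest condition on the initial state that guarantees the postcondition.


Working backward. After the program, the postcondition 2*x + 2*x + 6 == 6 must hold; in canonical form it is 4*x == 0.
Before x := 3*x: 12*x == 0
Before m := 2*x + 9: 12*x == 0
Then branch requires 12*x == 0; else branch requires 12*x == 0.
Before the if: ((3*j > -9 || m < x - 2) ==> 12*x == 0) && ((!(3*j > -9 || m < x - 2)) ==> 12*x == 0)
Before assert x - 3*tot - 4 > 1: x > 3*tot + 5 && ((3*j > -9 || m < x - 2) ==> 12*x == 0) && ((!(3*j > -9 || m < x - 2)) ==> 12*x == 0)
Answer: WP = x > 3*tot + 5 && ((3*j > -9 || m < x - 2) ==> 12*x == 0) && ((!(3*j > -9 || m < x - 2)) ==> 12*x == 0)


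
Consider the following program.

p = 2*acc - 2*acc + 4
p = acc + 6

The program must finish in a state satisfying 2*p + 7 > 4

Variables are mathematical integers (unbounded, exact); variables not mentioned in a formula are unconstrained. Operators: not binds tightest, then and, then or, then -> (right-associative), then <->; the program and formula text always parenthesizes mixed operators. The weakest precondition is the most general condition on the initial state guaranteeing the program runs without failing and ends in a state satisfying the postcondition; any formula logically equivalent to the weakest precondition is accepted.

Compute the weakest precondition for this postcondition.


Working backward. After the program, the postcondition 2*p + 7 > 4 must hold; in canonical form it is 2*p > -3.
Before p := acc + 6: 2*acc > -15
Before p := 2*acc - 2*acc + 4: 2*acc > -15
Answer: WP = 2*acc > -15


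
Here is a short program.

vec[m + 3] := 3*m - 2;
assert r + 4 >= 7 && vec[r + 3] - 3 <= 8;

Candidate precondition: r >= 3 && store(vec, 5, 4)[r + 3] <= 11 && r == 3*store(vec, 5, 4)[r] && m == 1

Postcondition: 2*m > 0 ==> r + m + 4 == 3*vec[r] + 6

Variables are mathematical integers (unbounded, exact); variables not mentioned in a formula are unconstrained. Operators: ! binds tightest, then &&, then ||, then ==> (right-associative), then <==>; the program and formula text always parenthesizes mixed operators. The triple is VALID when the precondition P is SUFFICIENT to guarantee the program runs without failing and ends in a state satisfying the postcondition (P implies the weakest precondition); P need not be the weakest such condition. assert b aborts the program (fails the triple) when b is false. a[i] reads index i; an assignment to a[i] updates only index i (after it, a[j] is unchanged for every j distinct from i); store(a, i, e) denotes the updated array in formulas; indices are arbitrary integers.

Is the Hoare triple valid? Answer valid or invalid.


Working backward. After the program, the postcondition 2*m > 0 ==> r + m + 4 == 3*vec[r] + 6 must hold; in canonical form it is 2*m > 0 ==> m + r == 3*vec[r] + 2.
Before assert r + 4 >= 7 && vec[r + 3] - 3 <= 8: r >= 3 && vec[r + 3] <= 11 && (2*m > 0 ==> m + r == 3*vec[r] + 2)
Before vec[m + 3] := 3*m - 2: r >= 3 && store(vec, m + 3, 3*m - 2)[r + 3] <= 11 && (2*m > 0 ==> m + r == 3*store(vec, m + 3, 3*m - 2)[r] + 2)
The weakest precondition is r >= 3 && store(vec, m + 3, 3*m - 2)[r + 3] <= 11 && (2*m > 0 ==> m + r == 3*store(vec, m + 3, 3*m - 2)[r] + 2).
Check whether r >= 3 && store(vec, 5, 4)[r + 3] <= 11 && r == 3*store(vec, 5, 4)[r] && m == 1 implies it.
Countermodel: at the initial state m = 1, r = 6, vec = {[4] = 7, [5] = 7, [6] = 2, [9] = 0, elsewhere 7}, the precondition holds but the weakest precondition fails.
Answer: invalid


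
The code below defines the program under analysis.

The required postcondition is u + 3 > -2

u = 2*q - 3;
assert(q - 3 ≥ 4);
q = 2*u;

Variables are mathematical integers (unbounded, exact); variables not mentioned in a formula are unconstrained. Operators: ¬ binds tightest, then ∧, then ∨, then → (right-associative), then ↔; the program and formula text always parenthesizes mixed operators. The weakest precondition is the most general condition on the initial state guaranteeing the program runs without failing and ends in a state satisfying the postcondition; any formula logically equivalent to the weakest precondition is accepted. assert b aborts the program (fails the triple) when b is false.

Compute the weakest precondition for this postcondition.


Working backward. After the program, the postcondition u + 3 > -2 must hold; in canonical form it is u > -5.
Before q := 2*u: u > -5
Before assert q - 3 ≥ 4: q ≥ 7 ∧ u > -5
Before u := 2*q - 3: q ≥ 7 ∧ 2*q > -2
Answer: WP = q ≥ 7 ∧ 2*q > -2


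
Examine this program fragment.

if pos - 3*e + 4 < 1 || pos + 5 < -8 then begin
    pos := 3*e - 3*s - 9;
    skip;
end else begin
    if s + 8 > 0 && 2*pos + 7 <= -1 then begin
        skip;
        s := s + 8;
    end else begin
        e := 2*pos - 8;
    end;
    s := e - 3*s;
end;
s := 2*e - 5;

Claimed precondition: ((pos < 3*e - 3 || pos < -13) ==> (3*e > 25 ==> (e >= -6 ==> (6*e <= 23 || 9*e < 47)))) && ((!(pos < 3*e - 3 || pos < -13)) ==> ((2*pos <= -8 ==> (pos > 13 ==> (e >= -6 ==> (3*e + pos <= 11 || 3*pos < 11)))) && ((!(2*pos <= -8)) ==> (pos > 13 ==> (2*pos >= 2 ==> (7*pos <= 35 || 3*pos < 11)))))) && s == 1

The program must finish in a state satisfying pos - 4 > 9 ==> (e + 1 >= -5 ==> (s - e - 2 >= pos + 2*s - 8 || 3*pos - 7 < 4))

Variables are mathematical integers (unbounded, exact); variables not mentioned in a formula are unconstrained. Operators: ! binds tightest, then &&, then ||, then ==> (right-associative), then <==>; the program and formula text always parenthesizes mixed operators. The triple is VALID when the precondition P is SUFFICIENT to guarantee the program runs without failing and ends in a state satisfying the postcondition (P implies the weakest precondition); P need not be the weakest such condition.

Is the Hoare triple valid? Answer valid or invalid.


Working backward. After the program, the postcondition pos - 4 > 9 ==> (e + 1 >= -5 ==> (s - e - 2 >= pos + 2*s - 8 || 3*pos - 7 < 4)) must hold; in canonical form it is pos > 13 ==> (e >= -6 ==> (e + pos + s <= 6 || 3*pos < 11)).
Before s := 2*e - 5: pos > 13 ==> (e >= -6 ==> (3*e + pos <= 11 || 3*pos < 11))
Then branch requires 3*e > 3*s + 22 ==> (e >= -6 ==> (6*e <= 3*s + 20 || 9*e < 9*s + 38)); else branch requires ((s > -8 && 2*pos <= -8) ==> (pos > 13 ==> (e >= -6 ==> (3*e + pos <= 11 || 3*pos < 11)))) && ((!(s > -8 && 2*pos <= -8)) ==> (pos > 13 ==> (2*pos >= 2 ==> (7*pos <= 35 || 3*pos < 11)))).
Before the if: ((pos < 3*e - 3 || pos < -13) ==> (3*e > 3*s + 22 ==> (e >= -6 ==> (6*e <= 3*s + 20 || 9*e < 9*s + 38)))) && ((!(pos < 3*e - 3 || pos < -13)) ==> (((s > -8 && 2*pos <= -8) ==> (pos > 13 ==> (e >= -6 ==> (3*e + pos <= 11 || 3*pos < 11)))) && ((!(s > -8 && 2*pos <= -8)) ==> (pos > 13 ==> (2*pos >= 2 ==> (7*pos <= 35 || 3*pos < 11))))))
The weakest precondition is ((pos < 3*e - 3 || pos < -13) ==> (3*e > 3*s + 22 ==> (e >= -6 ==> (6*e <= 3*s + 20 || 9*e < 9*s + 38)))) && ((!(pos < 3*e - 3 || pos < -13)) ==> (((s > -8 && 2*pos <= -8) ==> (pos > 13 ==> (e >= -6 ==> (3*e + pos <= 11 || 3*pos < 11)))) && ((!(s > -8 && 2*pos <= -8)) ==> (pos > 13 ==> (2*pos >= 2 ==> (7*pos <= 35 || 3*pos < 11)))))).
Check whether ((pos < 3*e - 3 || pos < -13) ==> (3*e > 25 ==> (e >= -6 ==> (6*e <= 23 || 9*e < 47)))) && ((!(pos < 3*e - 3 || pos < -13)) ==> ((2*pos <= -8 ==> (pos > 13 ==> (e >= -6 ==> (3*e + pos <= 11 || 3*pos < 11)))) && ((!(2*pos <= -8)) ==> (pos > 13 ==> (2*pos >= 2 ==> (7*pos <= 35 || 3*pos < 11)))))) && s == 1 implies it.
Every state satisfying the precondition satisfies the weakest precondition: the implication holds.
Answer: valid


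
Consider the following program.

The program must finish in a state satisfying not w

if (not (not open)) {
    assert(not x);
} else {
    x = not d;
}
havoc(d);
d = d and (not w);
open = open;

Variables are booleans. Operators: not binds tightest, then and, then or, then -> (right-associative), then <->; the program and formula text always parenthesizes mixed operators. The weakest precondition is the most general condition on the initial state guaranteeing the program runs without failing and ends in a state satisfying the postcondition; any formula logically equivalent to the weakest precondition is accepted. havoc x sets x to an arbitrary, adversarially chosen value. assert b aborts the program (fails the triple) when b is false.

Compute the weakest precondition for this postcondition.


Working backward. After the program, not w must hold.
Before open := open: not w
Before d := d and (not w): not w
Before havoc d: not w
Then branch requires (not x) and (not w); else branch requires not w.
Before the if: (open -> ((not x) and (not w))) and ((not open) -> (not w))
Answer: WP = (open -> ((not x) and (not w))) and ((not open) -> (not w))


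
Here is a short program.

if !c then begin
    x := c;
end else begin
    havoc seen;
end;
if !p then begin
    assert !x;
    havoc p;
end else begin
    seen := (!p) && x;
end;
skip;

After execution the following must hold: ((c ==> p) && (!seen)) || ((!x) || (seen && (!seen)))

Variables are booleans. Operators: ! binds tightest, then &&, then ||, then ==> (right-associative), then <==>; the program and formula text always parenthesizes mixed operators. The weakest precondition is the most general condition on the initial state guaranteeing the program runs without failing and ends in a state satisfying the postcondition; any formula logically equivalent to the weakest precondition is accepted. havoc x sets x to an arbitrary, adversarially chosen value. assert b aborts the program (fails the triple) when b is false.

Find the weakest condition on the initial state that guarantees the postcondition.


Working backward. After the program, the postcondition ((c ==> p) && (!seen)) || ((!x) || (seen && (!seen))) must hold; in canonical form it is ((c ==> p) && (!seen)) || (!x).
Before skip: ((c ==> p) && (!seen)) || (!x)
Then branch requires (!x) && ((!seen) || (!x)) && (((!c) && (!seen)) || (!x)); else branch requires ((c ==> p) && (!((!p) && x))) || (!x).
Before the if: ((!p) ==> ((!x) && ((!seen) || (!x)) && (((!c) && (!seen)) || (!x)))) && (p ==> (((c ==> p) && (!((!p) && x))) || (!x)))
Then branch requires ((!p) ==> ((!c) && ((!seen) || (!c)) && (((!c) && (!seen)) || (!c)))) && (p ==> (((c ==> p) && (!((!p) && c))) || (!c))); else branch requires ((!p) ==> (!x)) && (p ==> (((c ==> p) && (!((!p) && x))) || (!x))) && ((!p) ==> ((!x) && ((!c) || (!x)))).
Before the if: ((!c) ==> (((!p) ==> ((!c) && ((!seen) || (!c)) && (((!c) && (!seen)) || (!c)))) && (p ==> (((c ==> p) && (!((!p) && c))) || (!c))))) && (c ==> (((!p) ==> (!x)) && (p ==> (((c ==> p) && (!((!p) && x))) || (!x))) && ((!p) ==> ((!x) && ((!c) || (!x))))))
Answer: WP = ((!c) ==> (((!p) ==> ((!c) && ((!seen) || (!c)) && (((!c) && (!seen)) || (!c)))) && (p ==> (((c ==> p) && (!((!p) && c))) || (!c))))) && (c ==> (((!p) ==> (!x)) && (p ==> (((c ==> p) && (!((!p) && x))) || (!x))) && ((!p) ==> ((!x) && ((!c) || (!x))))))


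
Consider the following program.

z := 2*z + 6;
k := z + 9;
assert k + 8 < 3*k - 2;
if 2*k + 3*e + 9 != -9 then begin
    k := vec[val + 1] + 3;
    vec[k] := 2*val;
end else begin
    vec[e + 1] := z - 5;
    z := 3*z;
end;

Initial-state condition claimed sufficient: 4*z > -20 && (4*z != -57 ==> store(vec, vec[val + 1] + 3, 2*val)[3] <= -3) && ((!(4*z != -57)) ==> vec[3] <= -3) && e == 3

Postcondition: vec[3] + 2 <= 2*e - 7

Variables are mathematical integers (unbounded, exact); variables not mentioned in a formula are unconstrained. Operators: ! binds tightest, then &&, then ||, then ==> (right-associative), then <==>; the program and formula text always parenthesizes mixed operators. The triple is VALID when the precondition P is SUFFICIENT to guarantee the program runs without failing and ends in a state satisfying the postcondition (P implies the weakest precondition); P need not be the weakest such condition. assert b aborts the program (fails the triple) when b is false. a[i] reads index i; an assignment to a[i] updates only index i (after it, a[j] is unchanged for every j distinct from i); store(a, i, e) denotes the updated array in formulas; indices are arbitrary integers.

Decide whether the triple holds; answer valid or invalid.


Working backward. After the program, the postcondition vec[3] + 2 <= 2*e - 7 must hold; in canonical form it is vec[3] <= 2*e - 9.
Then branch requires store(vec, vec[val + 1] + 3, 2*val)[3] <= 2*e - 9; else branch requires store(vec, e + 1, z - 5)[3] <= 2*e - 9.
Before the if: (3*e + 2*k != -18 ==> store(vec, vec[val + 1] + 3, 2*val)[3] <= 2*e - 9) && ((!(3*e + 2*k != -18)) ==> store(vec, e + 1, z - 5)[3] <= 2*e - 9)
Before assert k + 8 < 3*k - 2: 2*k > 10 && (3*e + 2*k != -18 ==> store(vec, vec[val + 1] + 3, 2*val)[3] <= 2*e - 9) && ((!(3*e + 2*k != -18)) ==> store(vec, e + 1, z - 5)[3] <= 2*e - 9)
Before k := z + 9: 2*z > -8 && (3*e + 2*z != -36 ==> store(vec, vec[val + 1] + 3, 2*val)[3] <= 2*e - 9) && ((!(3*e + 2*z != -36)) ==> store(vec, e + 1, z - 5)[3] <= 2*e - 9)
Before z := 2*z + 6: 4*z > -20 && (3*e + 4*z != -48 ==> store(vec, vec[val + 1] + 3, 2*val)[3] <= 2*e - 9) && ((!(3*e + 4*z != -48)) ==> store(vec, e + 1, 2*z + 1)[3] <= 2*e - 9)
The weakest precondition is 4*z > -20 && (3*e + 4*z != -48 ==> store(vec, vec[val + 1] + 3, 2*val)[3] <= 2*e - 9) && ((!(3*e + 4*z != -48)) ==> store(vec, e + 1, 2*z + 1)[3] <= 2*e - 9).
Check whether 4*z > -20 && (4*z != -57 ==> store(vec, vec[val + 1] + 3, 2*val)[3] <= -3) && ((!(4*z != -57)) ==> vec[3] <= -3) && e == 3 implies it.
Every state satisfying the precondition satisfies the weakest precondition: the implication holds.
Answer: valid


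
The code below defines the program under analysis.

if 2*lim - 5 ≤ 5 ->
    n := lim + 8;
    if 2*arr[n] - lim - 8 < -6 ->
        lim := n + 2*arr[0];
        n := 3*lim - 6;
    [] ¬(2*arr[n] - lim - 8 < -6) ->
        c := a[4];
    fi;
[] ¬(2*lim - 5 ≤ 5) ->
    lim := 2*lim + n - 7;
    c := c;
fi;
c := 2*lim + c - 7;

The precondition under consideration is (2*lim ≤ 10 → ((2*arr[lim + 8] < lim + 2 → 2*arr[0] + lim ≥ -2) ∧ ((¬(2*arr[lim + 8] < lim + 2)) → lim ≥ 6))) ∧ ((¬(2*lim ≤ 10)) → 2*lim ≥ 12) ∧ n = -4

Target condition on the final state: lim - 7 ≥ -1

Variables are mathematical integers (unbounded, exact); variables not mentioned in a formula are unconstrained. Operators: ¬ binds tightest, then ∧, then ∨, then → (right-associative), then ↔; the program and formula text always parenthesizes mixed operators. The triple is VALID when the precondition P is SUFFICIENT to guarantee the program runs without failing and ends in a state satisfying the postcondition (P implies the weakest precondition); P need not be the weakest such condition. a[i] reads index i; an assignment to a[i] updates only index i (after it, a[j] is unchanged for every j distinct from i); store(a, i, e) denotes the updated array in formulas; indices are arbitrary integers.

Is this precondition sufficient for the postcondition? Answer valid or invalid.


Working backward. After the program, the postcondition lim - 7 ≥ -1 must hold; in canonical form it is lim ≥ 6.
Before c := 2*lim + c - 7: lim ≥ 6
Then branch requires (2*arr[lim + 8] < lim + 2 → 2*arr[0] + lim ≥ -2) ∧ ((¬(2*arr[lim + 8] < lim + 2)) → lim ≥ 6); else branch requires 2*lim + n ≥ 13.
Before the if: (2*lim ≤ 10 → ((2*arr[lim + 8] < lim + 2 → 2*arr[0] + lim ≥ -2) ∧ ((¬(2*arr[lim + 8] < lim + 2)) → lim ≥ 6))) ∧ ((¬(2*lim ≤ 10)) → 2*lim + n ≥ 13)
The weakest precondition is (2*lim ≤ 10 → ((2*arr[lim + 8] < lim + 2 → 2*arr[0] + lim ≥ -2) ∧ ((¬(2*arr[lim + 8] < lim + 2)) → lim ≥ 6))) ∧ ((¬(2*lim ≤ 10)) → 2*lim + n ≥ 13).
Check whether (2*lim ≤ 10 → ((2*arr[lim + 8] < lim + 2 → 2*arr[0] + lim ≥ -2) ∧ ((¬(2*arr[lim + 8] < lim + 2)) → lim ≥ 6))) ∧ ((¬(2*lim ≤ 10)) → 2*lim ≥ 12) ∧ n = -4 implies it.
Countermodel: at the initial state arr = {[0] = 0, [14] = 0, elsewhere 0}, lim = 6, n = -4, the precondition holds but the weakest precondition fails.
Answer: invalid


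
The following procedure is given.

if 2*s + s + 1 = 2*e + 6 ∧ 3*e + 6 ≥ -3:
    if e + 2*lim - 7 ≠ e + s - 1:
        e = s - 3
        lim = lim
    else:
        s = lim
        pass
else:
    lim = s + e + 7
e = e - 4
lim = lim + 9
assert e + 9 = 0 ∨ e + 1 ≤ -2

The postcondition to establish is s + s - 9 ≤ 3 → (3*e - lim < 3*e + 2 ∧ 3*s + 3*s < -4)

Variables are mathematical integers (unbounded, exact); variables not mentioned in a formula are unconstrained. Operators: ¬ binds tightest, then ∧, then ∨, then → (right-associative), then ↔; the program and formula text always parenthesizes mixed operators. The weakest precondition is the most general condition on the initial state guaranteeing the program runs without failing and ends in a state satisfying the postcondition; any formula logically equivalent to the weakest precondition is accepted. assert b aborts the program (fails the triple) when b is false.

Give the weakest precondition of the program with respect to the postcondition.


Working backward. After the program, the postcondition s + s - 9 ≤ 3 → (3*e - lim < 3*e + 2 ∧ 3*s + 3*s < -4) must hold; in canonical form it is 2*s ≤ 12 → (lim > -2 ∧ 6*s < -4).
Before assert e + 9 = 0 ∨ e + 1 ≤ -2: (e = -9 ∨ e ≤ -3) ∧ (2*s ≤ 12 → (lim > -2 ∧ 6*s < -4))
Before lim := lim + 9: (e = -9 ∨ e ≤ -3) ∧ (2*s ≤ 12 → (lim > -11 ∧ 6*s < -4))
Before e := e - 4: (e = -5 ∨ e ≤ 1) ∧ (2*s ≤ 12 → (lim > -11 ∧ 6*s < -4))
Then branch requires (2*lim ≠ s + 6 → ((s = -2 ∨ s ≤ 4) ∧ (2*s ≤ 12 → (lim > -11 ∧ 6*s < -4)))) ∧ ((¬(2*lim ≠ s + 6)) → ((e = -5 ∨ e ≤ 1) ∧ (2*lim ≤ 12 → (lim > -11 ∧ 6*lim < -4)))); else branch requires (e = -5 ∨ e ≤ 1) ∧ (2*s ≤ 12 → (e + s > -18 ∧ 6*s < -4)).
Before the if: ((3*s = 2*e + 5 ∧ 3*e ≥ -9) → ((2*lim ≠ s + 6 → ((s = -2 ∨ s ≤ 4) ∧ (2*s ≤ 12 → (lim > -11 ∧ 6*s < -4)))) ∧ ((¬(2*lim ≠ s + 6)) → ((e = -5 ∨ e ≤ 1) ∧ (2*lim ≤ 12 → (lim > -11 ∧ 6*lim < -4)))))) ∧ ((¬(3*s = 2*e + 5 ∧ 3*e ≥ -9)) → ((e = -5 ∨ e ≤ 1) ∧ (2*s ≤ 12 → (e + s > -18 ∧ 6*s < -4))))
Answer: WP = ((3*s = 2*e + 5 ∧ 3*e ≥ -9) → ((2*lim ≠ s + 6 → ((s = -2 ∨ s ≤ 4) ∧ (2*s ≤ 12 → (lim > -11 ∧ 6*s < -4)))) ∧ ((¬(2*lim ≠ s + 6)) → ((e = -5 ∨ e ≤ 1) ∧ (2*lim ≤ 12 → (lim > -11 ∧ 6*lim < -4)))))) ∧ ((¬(3*s = 2*e + 5 ∧ 3*e ≥ -9)) → ((e = -5 ∨ e ≤ 1) ∧ (2*s ≤ 12 → (e + s > -18 ∧ 6*s < -4))))


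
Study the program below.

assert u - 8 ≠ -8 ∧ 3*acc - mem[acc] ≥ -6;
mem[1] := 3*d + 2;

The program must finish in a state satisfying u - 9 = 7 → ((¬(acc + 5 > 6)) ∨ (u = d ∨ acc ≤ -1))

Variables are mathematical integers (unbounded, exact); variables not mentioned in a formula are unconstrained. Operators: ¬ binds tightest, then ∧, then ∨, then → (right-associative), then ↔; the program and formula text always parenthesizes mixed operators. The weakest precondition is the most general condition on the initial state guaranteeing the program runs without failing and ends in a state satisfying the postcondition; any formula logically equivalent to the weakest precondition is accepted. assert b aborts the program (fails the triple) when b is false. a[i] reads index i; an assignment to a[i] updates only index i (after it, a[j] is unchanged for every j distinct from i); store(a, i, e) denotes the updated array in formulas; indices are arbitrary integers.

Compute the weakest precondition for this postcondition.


Working backward. After the program, the postcondition u - 9 = 7 → ((¬(acc + 5 > 6)) ∨ (u = d ∨ acc ≤ -1)) must hold; in canonical form it is u = 16 → ((¬(acc > 1)) ∨ u = d ∨ acc ≤ -1).
Before mem[1] := 3*d + 2: u = 16 → ((¬(acc > 1)) ∨ u = d ∨ acc ≤ -1)
Before assert u - 8 ≠ -8 ∧ 3*acc - mem[acc] ≥ -6: u ≠ 0 ∧ 3*acc ≥ mem[acc] - 6 ∧ (u = 16 → ((¬(acc > 1)) ∨ u = d ∨ acc ≤ -1))
Answer: WP = u ≠ 0 ∧ 3*acc ≥ mem[acc] - 6 ∧ (u = 16 → ((¬(acc > 1)) ∨ u = d ∨ acc ≤ -1))


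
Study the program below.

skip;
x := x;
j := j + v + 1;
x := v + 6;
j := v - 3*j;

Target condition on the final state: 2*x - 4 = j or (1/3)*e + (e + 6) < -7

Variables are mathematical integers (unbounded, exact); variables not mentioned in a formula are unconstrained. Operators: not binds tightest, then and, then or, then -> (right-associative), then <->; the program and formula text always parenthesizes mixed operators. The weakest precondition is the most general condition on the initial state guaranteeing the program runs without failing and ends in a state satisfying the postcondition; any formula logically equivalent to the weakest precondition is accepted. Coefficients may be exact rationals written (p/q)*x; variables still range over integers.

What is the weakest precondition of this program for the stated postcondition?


Working backward. After the program, the postcondition 2*x - 4 = j or (1/3)*e + (e + 6) < -7 must hold; in canonical form it is 2*x = j + 4 or (4/3)*e < -13.
Before j := v - 3*j: 3*j + 2*x = v + 4 or (4/3)*e < -13
Before x := v + 6: 3*j + v = -8 or (4/3)*e < -13
Before j := j + v + 1: 3*j + 4*v = -11 or (4/3)*e < -13
Before x := x: 3*j + 4*v = -11 or (4/3)*e < -13
Before skip: 3*j + 4*v = -11 or (4/3)*e < -13
Answer: WP = 3*j + 4*v = -11 or (4/3)*e < -13


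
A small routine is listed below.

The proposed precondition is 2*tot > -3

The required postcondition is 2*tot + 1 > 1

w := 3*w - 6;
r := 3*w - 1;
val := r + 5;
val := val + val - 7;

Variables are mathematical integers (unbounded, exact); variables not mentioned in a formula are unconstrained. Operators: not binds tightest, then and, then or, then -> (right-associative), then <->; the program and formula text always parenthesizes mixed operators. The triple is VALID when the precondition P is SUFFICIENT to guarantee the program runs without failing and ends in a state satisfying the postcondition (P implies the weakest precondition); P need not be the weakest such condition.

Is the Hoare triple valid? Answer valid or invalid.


Working backward. After the program, the postcondition 2*tot + 1 > 1 must hold; in canonical form it is 2*tot > 0.
Before val := val + val - 7: 2*tot > 0
Before val := r + 5: 2*tot > 0
Before r := 3*w - 1: 2*tot > 0
Before w := 3*w - 6: 2*tot > 0
The weakest precondition is 2*tot > 0.
Check whether 2*tot > -3 implies it.
Countermodel: at the initial state tot = -1, the precondition holds but the weakest precondition fails.
Answer: invalid


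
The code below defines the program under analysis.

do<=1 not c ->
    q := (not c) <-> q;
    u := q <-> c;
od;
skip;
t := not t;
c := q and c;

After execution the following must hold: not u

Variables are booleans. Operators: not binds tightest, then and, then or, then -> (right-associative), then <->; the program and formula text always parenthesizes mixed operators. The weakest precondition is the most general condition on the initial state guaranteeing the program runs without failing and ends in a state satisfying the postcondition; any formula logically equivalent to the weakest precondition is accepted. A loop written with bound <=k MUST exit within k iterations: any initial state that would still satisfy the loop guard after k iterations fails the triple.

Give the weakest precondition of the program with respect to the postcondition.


Working backward. After the program, not u must hold.
Before c := q and c: not u
Before t := not t: not u
Before skip: not u
Before the loop (bound <=1), unroll the exhaustion recursion (WP_0 = exit-now case; WP_j = one more guarded iteration, up to j = 1):
  WP_0: c and (not u)
  WP_1: ((not c) -> (c and (not (((not c) <-> q) <-> c)))) and (c -> (not u))
So before the loop: ((not c) -> (c and (not (((not c) <-> q) <-> c)))) and (c -> (not u))
Answer: WP = ((not c) -> (c and (not (((not c) <-> q) <-> c)))) and (c -> (not u))


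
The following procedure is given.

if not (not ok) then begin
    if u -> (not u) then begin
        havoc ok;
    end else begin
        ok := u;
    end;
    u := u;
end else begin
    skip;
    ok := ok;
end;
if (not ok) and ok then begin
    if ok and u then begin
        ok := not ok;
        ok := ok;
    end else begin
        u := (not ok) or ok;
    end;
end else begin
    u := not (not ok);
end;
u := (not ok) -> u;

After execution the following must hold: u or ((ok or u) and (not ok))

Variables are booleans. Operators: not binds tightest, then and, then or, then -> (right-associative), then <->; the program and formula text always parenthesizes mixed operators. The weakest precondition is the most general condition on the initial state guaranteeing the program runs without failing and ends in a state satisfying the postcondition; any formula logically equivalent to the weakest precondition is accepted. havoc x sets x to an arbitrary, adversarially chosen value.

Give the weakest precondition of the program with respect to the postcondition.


Working backward. After the program, u or ((ok or u) and (not ok)) must hold.
Before u := (not ok) -> u: ((not ok) -> u) or ((ok or ((not ok) -> u)) and (not ok))
Then branch requires (ok and u) -> ((ok -> u) or (((not ok) or (ok -> u)) and ok)); else branch requires ((not ok) -> ok) or ((ok or ((not ok) -> ok)) and (not ok)).
Before the if: ((not ok) -> ok) or ((ok or ((not ok) -> ok)) and (not ok))
Then branch requires (not (u -> (not u))) and ((not (u -> (not u))) -> (((not u) -> u) or ((u or ((not u) -> u)) and (not u)))); else branch requires ((not ok) -> ok) or ((ok or ((not ok) -> ok)) and (not ok)).
Before the if: (ok -> ((not (u -> (not u))) and ((not (u -> (not u))) -> (((not u) -> u) or ((u or ((not u) -> u)) and (not u)))))) and ((not ok) -> (((not ok) -> ok) or ((ok or ((not ok) -> ok)) and (not ok))))
Answer: WP = (ok -> ((not (u -> (not u))) and ((not (u -> (not u))) -> (((not u) -> u) or ((u or ((not u) -> u)) and (not u)))))) and ((not ok) -> (((not ok) -> ok) or ((ok or ((not ok) -> ok)) and (not ok))))


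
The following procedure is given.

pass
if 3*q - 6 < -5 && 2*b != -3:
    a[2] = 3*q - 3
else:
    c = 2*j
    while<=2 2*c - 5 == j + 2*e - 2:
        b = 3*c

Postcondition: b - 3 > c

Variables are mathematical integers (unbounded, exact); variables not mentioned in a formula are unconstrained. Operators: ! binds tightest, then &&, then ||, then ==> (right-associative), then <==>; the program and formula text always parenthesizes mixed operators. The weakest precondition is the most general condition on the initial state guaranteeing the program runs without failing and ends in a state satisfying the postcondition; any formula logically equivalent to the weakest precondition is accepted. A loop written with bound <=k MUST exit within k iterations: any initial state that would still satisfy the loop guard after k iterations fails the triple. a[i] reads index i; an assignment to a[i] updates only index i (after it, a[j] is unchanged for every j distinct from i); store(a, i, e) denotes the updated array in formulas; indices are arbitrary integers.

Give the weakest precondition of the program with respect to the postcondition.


Working backward. After the program, the postcondition b - 3 > c must hold; in canonical form it is b > c + 3.
Then branch requires b > c + 3; else branch requires (3*j == 2*e + 3 ==> ((3*j == 2*e + 3 ==> ((!(3*j == 2*e + 3)) && 4*j > 3)) && ((!(3*j == 2*e + 3)) ==> 4*j > 3))) && ((!(3*j == 2*e + 3)) ==> b > 2*j + 3).
Before the if: ((3*q < 1 && 2*b != -3) ==> b > c + 3) && ((!(3*q < 1 && 2*b != -3)) ==> ((3*j == 2*e + 3 ==> ((3*j == 2*e + 3 ==> ((!(3*j == 2*e + 3)) && 4*j > 3)) && ((!(3*j == 2*e + 3)) ==> 4*j > 3))) && ((!(3*j == 2*e + 3)) ==> b > 2*j + 3)))
Before skip: ((3*q < 1 && 2*b != -3) ==> b > c + 3) && ((!(3*q < 1 && 2*b != -3)) ==> ((3*j == 2*e + 3 ==> ((3*j == 2*e + 3 ==> ((!(3*j == 2*e + 3)) && 4*j > 3)) && ((!(3*j == 2*e + 3)) ==> 4*j > 3))) && ((!(3*j == 2*e + 3)) ==> b > 2*j + 3)))
Answer: WP = ((3*q < 1 && 2*b != -3) ==> b > c + 3) && ((!(3*q < 1 && 2*b != -3)) ==> ((3*j == 2*e + 3 ==> ((3*j == 2*e + 3 ==> ((!(3*j == 2*e + 3)) && 4*j > 3)) && ((!(3*j == 2*e + 3)) ==> 4*j > 3))) && ((!(3*j == 2*e + 3)) ==> b > 2*j + 3)))


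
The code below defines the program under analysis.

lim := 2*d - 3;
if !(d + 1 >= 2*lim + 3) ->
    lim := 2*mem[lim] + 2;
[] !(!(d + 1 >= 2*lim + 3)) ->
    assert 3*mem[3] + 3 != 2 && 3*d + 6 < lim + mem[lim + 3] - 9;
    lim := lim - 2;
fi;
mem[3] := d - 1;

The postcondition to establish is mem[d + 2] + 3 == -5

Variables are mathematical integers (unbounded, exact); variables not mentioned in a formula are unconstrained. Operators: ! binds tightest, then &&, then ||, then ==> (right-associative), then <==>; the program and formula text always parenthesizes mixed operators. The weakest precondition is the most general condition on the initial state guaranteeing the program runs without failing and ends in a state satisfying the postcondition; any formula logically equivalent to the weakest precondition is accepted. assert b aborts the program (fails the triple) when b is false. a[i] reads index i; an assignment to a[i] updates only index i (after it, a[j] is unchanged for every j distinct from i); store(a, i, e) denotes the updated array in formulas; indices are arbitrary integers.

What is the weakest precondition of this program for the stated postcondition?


Working backward. After the program, the postcondition mem[d + 2] + 3 == -5 must hold; in canonical form it is mem[d + 2] == -8.
Before mem[3] := d - 1: store(mem, 3, d - 1)[d + 2] == -8
Then branch requires store(mem, 3, d - 1)[d + 2] == -8; else branch requires 3*mem[3] != -1 && 3*d < mem[lim + 3] + lim - 15 && store(mem, 3, d - 1)[d + 2] == -8.
Before the if: ((!(d >= 2*lim + 2)) ==> store(mem, 3, d - 1)[d + 2] == -8) && (d >= 2*lim + 2 ==> (3*mem[3] != -1 && 3*d < mem[lim + 3] + lim - 15 && store(mem, 3, d - 1)[d + 2] == -8))
Before lim := 2*d - 3: ((!(3*d <= 4)) ==> store(mem, 3, d - 1)[d + 2] == -8) && (3*d <= 4 ==> (3*mem[3] != -1 && d < mem[2*d] - 18 && store(mem, 3, d - 1)[d + 2] == -8))
Answer: WP = ((!(3*d <= 4)) ==> store(mem, 3, d - 1)[d + 2] == -8) && (3*d <= 4 ==> (3*mem[3] != -1 && d < mem[2*d] - 18 && store(mem, 3, d - 1)[d + 2] == -8))
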